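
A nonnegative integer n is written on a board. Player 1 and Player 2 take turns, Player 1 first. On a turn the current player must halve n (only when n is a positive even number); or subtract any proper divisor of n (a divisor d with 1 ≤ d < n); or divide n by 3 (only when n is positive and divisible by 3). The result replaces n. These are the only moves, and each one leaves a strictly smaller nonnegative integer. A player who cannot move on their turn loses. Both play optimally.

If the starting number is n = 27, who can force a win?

Positions with no move are L. A position that does have a move is losing for the player to move precisely when every available move leads to a winning position for the opponent. Fill in the labels:
n=0: no move → L
n=1: no move → L
n=2: can move to 1, which is L ⇒ W
n=3: can move to 1, which is L ⇒ W
n=4: moves to 2(W), 3(W); every one is W ⇒ L
n=5: can move to 4, which is L ⇒ W
n=6: can move to 4, which is L ⇒ W
n=7: the only move is to 6(W), a W ⇒ L
n=8: can move to 4, which is L ⇒ W
n=9: moves to 3(W), 6(W), 8(W); every one is W ⇒ L
n=10: can move to 9, which is L ⇒ W
n=11: the only move is to 10(W), a W ⇒ L
n=12: can move to 4, which is L ⇒ W
n=13: the only move is to 12(W), a W ⇒ L
n=14: can move to 7, which is L ⇒ W
n=15: moves to 5(W), 10(W), 12(W), 14(W); every one is W ⇒ L
n=16: can move to 15, which is L ⇒ W
n=17: the only move is to 16(W), a W ⇒ L
n=18: can move to 9, which is L ⇒ W
n=19: the only move is to 18(W), a W ⇒ L
n=20: can move to 15, which is L ⇒ W
n=21: can move to 7, which is L ⇒ W
n=22: can move to 11, which is L ⇒ W
n=23: the only move is to 22(W), a W ⇒ L
n=24: can move to 23, which is L ⇒ W
n=25: moves to 20(W), 24(W); every one is W ⇒ L
n=26: can move to 13, which is L ⇒ W
n=27: can move to 9, which is L ⇒ W
From 27 Player 1 can move to 9, reaching an L position.

Player 1 wins.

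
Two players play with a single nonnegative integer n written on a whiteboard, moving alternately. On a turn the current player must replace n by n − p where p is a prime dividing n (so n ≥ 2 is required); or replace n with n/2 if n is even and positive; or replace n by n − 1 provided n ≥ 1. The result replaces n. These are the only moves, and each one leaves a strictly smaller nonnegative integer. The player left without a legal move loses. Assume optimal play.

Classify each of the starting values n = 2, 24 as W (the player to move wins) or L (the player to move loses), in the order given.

2: W, 24: L

Build the W/L table. Terminal = L. A non-terminal position is W if it has a move to some L; otherwise it is L.
n=0: no move → L
n=1: reaches L-position 0 → W
n=2: reaches L-position 0 → W
n=3: reaches L-position 0 → W
n=4: only reaches 2(W), 3(W), all W → L
n=5: reaches L-position 0 → W
n=6: reaches L-position 4 → W
n=7: reaches L-position 0 → W
n=8: reaches L-position 4 → W
n=9: only reaches 6(W), 8(W), all W → L
n=10: reaches L-position 9 → W
n=11: reaches L-position 0 → W
n=12: reaches L-position 9 → W
n=13: reaches L-position 0 → W
n=14: only reaches 7(W), 12(W), 13(W), all W → L
n=15: reaches L-position 14 → W
n=16: reaches L-position 14 → W
n=17: reaches L-position 0 → W
n=18: reaches L-position 9 → W
n=19: reaches L-position 0 → W
n=20: only reaches 10(W), 15(W), 18(W), 19(W), all W → L
n=21: reaches L-position 14 → W
n=22: reaches L-position 20 → W
n=23: reaches L-position 0 → W
n=24: only reaches 12(W), 21(W), 22(W), 23(W), all W → L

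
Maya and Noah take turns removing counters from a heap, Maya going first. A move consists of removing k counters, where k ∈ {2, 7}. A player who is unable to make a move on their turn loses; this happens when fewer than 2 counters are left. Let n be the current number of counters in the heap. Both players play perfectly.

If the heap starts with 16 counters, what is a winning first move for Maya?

Remove 2, leaving 14.

Build the W/L table. Terminal = L. A non-terminal position is W if it has a move to some L; otherwise it is L.
n=0: no move → L
n=1: no move → L
n=2: reaches L-position 0 → W
n=3: reaches L-position 1 → W
n=4: only reaches 2(W), which is W → L
n=5: only reaches 3(W), which is W → L
n=6: reaches L-position 4 → W
n=7: reaches L-position 5 → W
n=8: reaches L-position 1 → W
n=9: only reaches 7(W), 2(W), all W → L
n=10: only reaches 8(W), 3(W), all W → L
n=11: reaches L-position 9 → W
n=12: reaches L-position 10 → W
n=13: only reaches 11(W), 6(W), all W → L
n=14: only reaches 12(W), 7(W), all W → L
n=15: reaches L-position 13 → W
n=16: reaches L-position 14 → W
From 16, the L positions reachable in one move are: 14, 9. Any move reaching one of these is winning.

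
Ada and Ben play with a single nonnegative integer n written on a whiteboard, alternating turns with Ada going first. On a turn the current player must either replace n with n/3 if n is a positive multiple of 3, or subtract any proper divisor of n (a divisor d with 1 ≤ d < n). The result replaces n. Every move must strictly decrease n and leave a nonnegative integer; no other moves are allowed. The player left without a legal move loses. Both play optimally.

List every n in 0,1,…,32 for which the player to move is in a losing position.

Compute win/loss labels from the base case upward. A position with no move is L. Any other position is W if it can reach an L in one move, else L.
n=0: no move → L
n=1: no move → L
n=2: can move to 1, which is L ⇒ W
n=3: can move to 1, which is L ⇒ W
n=4: moves to 2(W), 3(W); every one is W ⇒ L
n=5: can move to 4, which is L ⇒ W
n=6: can move to 4, which is L ⇒ W
n=7: the only move is to 6(W), a W ⇒ L
n=8: can move to 4, which is L ⇒ W
n=9: moves to 3(W), 6(W), 8(W); every one is W ⇒ L
n=10: can move to 9, which is L ⇒ W
n=11: the only move is to 10(W), a W ⇒ L
n=12: can move to 4, which is L ⇒ W
n=13: the only move is to 12(W), a W ⇒ L
n=14: can move to 7, which is L ⇒ W
n=15: moves to 5(W), 10(W), 12(W), 14(W); every one is W ⇒ L
n=16: can move to 15, which is L ⇒ W
n=17: the only move is to 16(W), a W ⇒ L
n=18: can move to 9, which is L ⇒ W
n=19: the only move is to 18(W), a W ⇒ L
n=20: can move to 15, which is L ⇒ W
n=21: can move to 7, which is L ⇒ W
n=22: can move to 11, which is L ⇒ W
n=23: the only move is to 22(W), a W ⇒ L
n=24: can move to 23, which is L ⇒ W
n=25: moves to 20(W), 24(W); every one is W ⇒ L
n=26: can move to 13, which is L ⇒ W
n=27: can move to 9, which is L ⇒ W
n=28: moves to 14(W), 21(W), 24(W), 26(W), 27(W); every one is W ⇒ L
n=29: can move to 28, which is L ⇒ W
n=30: can move to 15, which is L ⇒ W
n=31: the only move is to 30(W), a W ⇒ L
n=32: can move to 28, which is L ⇒ W
The losing starting values of n are exactly the entries labelled L in this table (14 of them).

0, 1, 4, 7, 9, 11, 13, 15, 17, 19, 23, 25, 28, 31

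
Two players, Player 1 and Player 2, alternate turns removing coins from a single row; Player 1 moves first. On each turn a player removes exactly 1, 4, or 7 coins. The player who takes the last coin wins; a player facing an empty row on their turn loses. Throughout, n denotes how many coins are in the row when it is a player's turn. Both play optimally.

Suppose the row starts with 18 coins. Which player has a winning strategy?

Player 2 wins.

Build the W/L table. Terminal = L. A non-terminal position is W if it has a move to some L; otherwise it is L.
n=0: no move → L
n=1: reaches L-position 0 → W
n=2: only reaches 1(W), which is W → L
n=3: reaches L-position 2 → W
n=4: reaches L-position 0 → W
n=5: only reaches 4(W), 1(W), all W → L
n=6: reaches L-position 5 → W
n=7: reaches L-position 0 → W
n=8: only reaches 7(W), 4(W), 1(W), all W → L
n=9: reaches L-position 8 → W
n=10: only reaches 9(W), 6(W), 3(W), all W → L
n=11: reaches L-position 10 → W
n=12: reaches L-position 8 → W
n=13: only reaches 12(W), 9(W), 6(W), all W → L
n=14: reaches L-position 13 → W
n=15: reaches L-position 8 → W
n=16: only reaches 15(W), 12(W), 9(W), all W → L
n=17: reaches L-position 16 → W
n=18: only reaches 17(W), 14(W), 11(W), all W → L
The starting position 18 is L: whatever Player 1 does, the opponent receives a W position.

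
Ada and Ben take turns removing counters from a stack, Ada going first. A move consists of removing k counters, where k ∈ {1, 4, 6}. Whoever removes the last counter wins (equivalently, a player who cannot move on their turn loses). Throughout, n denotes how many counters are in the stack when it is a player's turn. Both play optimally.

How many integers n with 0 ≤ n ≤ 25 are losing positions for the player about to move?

Label each position W (a win for the player to move) or L (a loss). A position with no legal move is L; any other position is W exactly when some move reaches an L, and L when every move reaches a W.
n=0: no move → L
n=1: →0(L), so W
n=2: →1(W) only, which is W, so L
n=3: →2(L), so W
n=4: →0(L), so W
n=5: →4(W), 1(W) — all W, so L
n=6: →5(L), so W
n=7: →6(W), 3(W), 1(W) — all W, so L
n=8: →7(L), so W
n=9: →5(L), so W
n=10: →9(W), 6(W), 4(W) — all W, so L
n=11: →10(L), so W
n=12: →11(W), 8(W), 6(W) — all W, so L
n=13: →12(L), so W
n=14: →10(L), so W
n=15: →14(W), 11(W), 9(W) — all W, so L
n=16: →15(L), so W
n=17: →16(W), 13(W), 11(W) — all W, so L
n=18: →17(L), so W
n=19: →15(L), so W
n=20: →19(W), 16(W), 14(W) — all W, so L
n=21: →20(L), so W
n=22: →21(W), 18(W), 16(W) — all W, so L
n=23: →22(L), so W
n=24: →20(L), so W
n=25: →24(W), 21(W), 19(W) — all W, so L
L entries with 0 ≤ n ≤ 25: n = 0, 2, 5, 7, 10, 12, 15, 17, 20, 22, 25; that makes 11.

11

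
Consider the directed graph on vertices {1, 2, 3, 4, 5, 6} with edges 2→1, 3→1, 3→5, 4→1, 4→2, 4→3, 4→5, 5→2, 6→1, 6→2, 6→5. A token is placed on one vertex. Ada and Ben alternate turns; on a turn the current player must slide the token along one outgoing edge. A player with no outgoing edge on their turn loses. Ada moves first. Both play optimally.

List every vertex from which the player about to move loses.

1, 5

Build the W/L table. Terminal = L. A non-terminal position is W if it has a move to some L; otherwise it is L.
Every edge goes from a vertex to one that appears earlier in the order 1, 2, 5, 3, 6, 4, so processing vertices in that order labels each vertex after all of its successors.
1: no outgoing edge → L
2: W (go to 1, an L position)
5: L (sole option 2(W) is W)
3: W (go to 5, an L position)
6: W (go to 5, an L position)
4: W (go to 5, an L position)
Reading off the rows marked L gives the requested list; there are 2 such vertices.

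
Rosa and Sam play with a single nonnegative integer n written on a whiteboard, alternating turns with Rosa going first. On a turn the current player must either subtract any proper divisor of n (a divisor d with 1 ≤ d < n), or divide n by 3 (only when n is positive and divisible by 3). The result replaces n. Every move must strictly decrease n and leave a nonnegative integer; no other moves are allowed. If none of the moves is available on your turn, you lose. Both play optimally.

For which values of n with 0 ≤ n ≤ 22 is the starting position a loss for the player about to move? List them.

0, 1, 4, 7, 9, 11, 13, 15, 17, 19

Classify positions by backward induction: terminal positions (no move available) are L. From any other position, the mover wins iff some move reaches an L.
n=0: no move → L
n=1: no move → L
n=2: →1(L), so W
n=3: →1(L), so W
n=4: →2(W), 3(W) — all W, so L
n=5: →4(L), so W
n=6: →4(L), so W
n=7: →6(W) only, which is W, so L
n=8: →4(L), so W
n=9: →3(W), 6(W), 8(W) — all W, so L
n=10: →9(L), so W
n=11: →10(W) only, which is W, so L
n=12: →4(L), so W
n=13: →12(W) only, which is W, so L
n=14: →7(L), so W
n=15: →5(W), 10(W), 12(W), 14(W) — all W, so L
n=16: →15(L), so W
n=17: →16(W) only, which is W, so L
n=18: →9(L), so W
n=19: →18(W) only, which is W, so L
n=20: →15(L), so W
n=21: →7(L), so W
n=22: →11(L), so W
The losing starting values of n are exactly the entries labelled L in this table (10 of them).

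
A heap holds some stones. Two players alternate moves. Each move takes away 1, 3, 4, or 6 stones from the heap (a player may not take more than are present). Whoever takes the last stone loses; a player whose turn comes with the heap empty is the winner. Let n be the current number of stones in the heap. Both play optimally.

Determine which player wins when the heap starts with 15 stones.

Use the standard recursion: the mover wins at a terminal position; elsewhere, the mover wins exactly when some move hands the opponent an L position.
n=0: no move; the opponent has just taken the last stone and therefore loses → W
n=1: the only move is to 0(W), a W ⇒ L
n=2: can move to 1, which is L ⇒ W
n=3: moves to 2(W), 0(W); every one is W ⇒ L
n=4: can move to 3, which is L ⇒ W
n=5: can move to 1, which is L ⇒ W
n=6: can move to 3, which is L ⇒ W
n=7: can move to 3, which is L ⇒ W
n=8: moves to 7(W), 5(W), 4(W), 2(W); every one is W ⇒ L
n=9: can move to 8, which is L ⇒ W
n=10: moves to 9(W), 7(W), 6(W), 4(W); every one is W ⇒ L
n=11: can move to 10, which is L ⇒ W
n=12: can move to 8, which is L ⇒ W
n=13: can move to 10, which is L ⇒ W
n=14: can move to 10, which is L ⇒ W
n=15: moves to 14(W), 12(W), 11(W), 9(W); every one is W ⇒ L
The starting position 15 is L: whatever the player to move does, the opponent receives a W position.

The second player wins.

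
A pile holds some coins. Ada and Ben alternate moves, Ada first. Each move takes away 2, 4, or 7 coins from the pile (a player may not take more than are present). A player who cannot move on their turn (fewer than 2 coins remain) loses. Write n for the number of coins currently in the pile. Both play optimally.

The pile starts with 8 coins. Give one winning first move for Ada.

Label each position W (a win for the player to move) or L (a loss). A position with no legal move is L; any other position is W exactly when some move reaches an L, and L when every move reaches a W.
n=0: no move → L
n=1: no move → L
n=2: reaches L-position 0 → W
n=3: reaches L-position 1 → W
n=4: reaches L-position 0 → W
n=5: reaches L-position 1 → W
n=6: only reaches 4(W), 2(W), all W → L
n=7: reaches L-position 0 → W
n=8: reaches L-position 6 → W
From 8, the L positions reachable in one move are: 6, 1. Any move reaching one of these is winning.

Remove 2, leaving 6.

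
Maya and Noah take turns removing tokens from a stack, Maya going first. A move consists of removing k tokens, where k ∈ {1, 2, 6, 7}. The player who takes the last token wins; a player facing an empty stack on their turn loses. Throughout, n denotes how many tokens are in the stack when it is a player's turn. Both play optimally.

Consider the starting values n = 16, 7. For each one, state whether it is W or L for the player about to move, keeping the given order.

16: L, 7: W

Use the standard recursion: the mover loses at a terminal position; elsewhere, the mover wins exactly when some move hands the opponent an L position.
n=0: no move → L
n=1: →0(L), so W
n=2: →0(L), so W
n=3: →2(W), 1(W) — all W, so L
n=4: →3(L), so W
n=5: →3(L), so W
n=6: →0(L), so W
n=7: →0(L), so W
n=8: →7(W), 6(W), 2(W), 1(W) — all W, so L
n=9: →8(L), so W
n=10: →8(L), so W
n=11: →10(W), 9(W), 5(W), 4(W) — all W, so L
n=12: →11(L), so W
n=13: →11(L), so W
n=14: →8(L), so W
n=15: →8(L), so W
n=16: →15(W), 14(W), 10(W), 9(W) — all W, so L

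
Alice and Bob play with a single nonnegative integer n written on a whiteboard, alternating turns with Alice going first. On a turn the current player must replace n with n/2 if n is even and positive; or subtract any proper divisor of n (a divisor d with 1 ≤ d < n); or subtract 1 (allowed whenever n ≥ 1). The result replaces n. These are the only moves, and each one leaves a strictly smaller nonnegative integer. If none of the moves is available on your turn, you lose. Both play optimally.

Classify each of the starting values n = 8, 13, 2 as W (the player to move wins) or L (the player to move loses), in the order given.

Label each position W (a win for the player to move) or L (a loss). A position with no legal move is L; any other position is W exactly when some move reaches an L, and L when every move reaches a W.
n=0: no move → L
n=1: can move to 0, which is L ⇒ W
n=2: the only move is to 1(W), a W ⇒ L
n=3: can move to 2, which is L ⇒ W
n=4: can move to 2, which is L ⇒ W
n=5: the only move is to 4(W), a W ⇒ L
n=6: can move to 5, which is L ⇒ W
n=7: the only move is to 6(W), a W ⇒ L
n=8: can move to 7, which is L ⇒ W
n=9: moves to 6(W), 8(W); every one is W ⇒ L
n=10: can move to 5, which is L ⇒ W
n=11: the only move is to 10(W), a W ⇒ L
n=12: can move to 9, which is L ⇒ W
n=13: the only move is to 12(W), a W ⇒ L

8: W, 13: L, 2: L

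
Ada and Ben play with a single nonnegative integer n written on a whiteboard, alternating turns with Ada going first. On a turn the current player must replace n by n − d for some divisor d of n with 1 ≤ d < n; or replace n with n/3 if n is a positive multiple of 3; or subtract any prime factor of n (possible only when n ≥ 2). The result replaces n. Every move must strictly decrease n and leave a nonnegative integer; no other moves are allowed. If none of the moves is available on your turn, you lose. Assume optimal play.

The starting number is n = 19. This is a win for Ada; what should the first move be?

Classify positions by backward induction: terminal positions (no move available) are L. From any other position, the mover wins iff some move reaches an L.
n=0: no move → L
n=1: no move → L
n=2: W (go to 0, an L position)
n=3: W (go to 0, an L position)
n=4: L (options 2(W), 3(W) are all W)
n=5: W (go to 0, an L position)
n=6: W (go to 4, an L position)
n=7: W (go to 0, an L position)
n=8: W (go to 4, an L position)
n=9: L (options 3(W), 6(W), 8(W) are all W)
n=10: W (go to 9, an L position)
n=11: W (go to 0, an L position)
n=12: W (go to 4, an L position)
n=13: W (go to 0, an L position)
n=14: L (options 7(W), 12(W), 13(W) are all W)
n=15: W (go to 14, an L position)
n=16: W (go to 14, an L position)
n=17: W (go to 0, an L position)
n=18: W (go to 9, an L position)
n=19: W (go to 0, an L position)
From 19, the L positions reachable in one move are: 0.

Move to 0.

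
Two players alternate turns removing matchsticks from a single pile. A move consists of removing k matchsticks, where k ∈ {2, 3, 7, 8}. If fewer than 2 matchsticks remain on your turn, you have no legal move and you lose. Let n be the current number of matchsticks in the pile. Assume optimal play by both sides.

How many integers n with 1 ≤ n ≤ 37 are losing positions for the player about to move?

15

Positions with no move are L. A position that does have a move is losing for the player to move precisely when every available move leads to a winning position for the opponent. Fill in the labels:
n=0: no move → L
n=1: no move → L
n=2: can move to 0, which is L ⇒ W
n=3: can move to 1, which is L ⇒ W
n=4: can move to 1, which is L ⇒ W
n=5: moves to 3(W), 2(W); every one is W ⇒ L
n=6: moves to 4(W), 3(W); every one is W ⇒ L
n=7: can move to 5, which is L ⇒ W
n=8: can move to 6, which is L ⇒ W
n=9: can move to 6, which is L ⇒ W
n=10: moves to 8(W), 7(W), 3(W), 2(W); every one is W ⇒ L
n=11: moves to 9(W), 8(W), 4(W), 3(W); every one is W ⇒ L
n=12: can move to 10, which is L ⇒ W
n=13: can move to 11, which is L ⇒ W
n=14: can move to 11, which is L ⇒ W
n=15: moves to 13(W), 12(W), 8(W), 7(W); every one is W ⇒ L
n=16: moves to 14(W), 13(W), 9(W), 8(W); every one is W ⇒ L
n=17: can move to 15, which is L ⇒ W
n=18: can move to 16, which is L ⇒ W
n=19: can move to 16, which is L ⇒ W
n=20: moves to 18(W), 17(W), 13(W), 12(W); every one is W ⇒ L
n=21: moves to 19(W), 18(W), 14(W), 13(W); every one is W ⇒ L
n=22: can move to 20, which is L ⇒ W
n=23: can move to 21, which is L ⇒ W
n=24: can move to 21, which is L ⇒ W
n=25: moves to 23(W), 22(W), 18(W), 17(W); every one is W ⇒ L
n=26: moves to 24(W), 23(W), 19(W), 18(W); every one is W ⇒ L
n=27: can move to 25, which is L ⇒ W
n=28: can move to 26, which is L ⇒ W
n=29: can move to 26, which is L ⇒ W
n=30: moves to 28(W), 27(W), 23(W), 22(W); every one is W ⇒ L
n=31: moves to 29(W), 28(W), 24(W), 23(W); every one is W ⇒ L
n=32: can move to 30, which is L ⇒ W
n=33: can move to 31, which is L ⇒ W
n=34: can move to 31, which is L ⇒ W
n=35: moves to 33(W), 32(W), 28(W), 27(W); every one is W ⇒ L
n=36: moves to 34(W), 33(W), 29(W), 28(W); every one is W ⇒ L
n=37: can move to 35, which is L ⇒ W
L entries with 1 ≤ n ≤ 37 (n=0 is outside the asked range and is not counted): n = 1, 5, 6, 10, 11, 15, 16, 20, 21, 25, 26, 30, 31, 35, 36; that makes 15.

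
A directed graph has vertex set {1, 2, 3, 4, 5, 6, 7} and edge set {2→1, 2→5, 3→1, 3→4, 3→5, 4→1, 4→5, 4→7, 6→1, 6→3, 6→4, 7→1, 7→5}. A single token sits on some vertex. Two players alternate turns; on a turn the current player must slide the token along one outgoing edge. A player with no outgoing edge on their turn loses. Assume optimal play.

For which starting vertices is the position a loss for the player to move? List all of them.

1, 5

Work bottom-up. With no move the player to move loses. Otherwise the position is W if at least one move leads to an L position for the opponent, and L if every move leads to a W.
Every edge goes from a vertex to one that appears earlier in the order 5, 1, 7, 4, 2, 3, 6, so processing vertices in that order labels each vertex after all of its successors.
5: no outgoing edge → L
1: no outgoing edge → L
7: →1(L), so W
4: →1(L), so W
2: →1(L), so W
3: →1(L), so W
6: →1(L), so W
The losing starting vertices are exactly the entries labelled L in this table (2 of them).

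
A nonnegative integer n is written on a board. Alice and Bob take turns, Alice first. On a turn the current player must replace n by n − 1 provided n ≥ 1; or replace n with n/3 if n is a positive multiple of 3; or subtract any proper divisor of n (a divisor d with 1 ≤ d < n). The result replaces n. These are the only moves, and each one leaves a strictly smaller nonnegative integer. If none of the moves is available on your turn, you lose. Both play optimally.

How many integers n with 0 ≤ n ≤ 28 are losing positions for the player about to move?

Positions with no move are L. A position that does have a move is losing for the player to move precisely when every available move leads to a winning position for the opponent. Fill in the labels:
n=0: no move → L
n=1: W (go to 0, an L position)
n=2: L (sole option 1(W) is W)
n=3: W (go to 2, an L position)
n=4: W (go to 2, an L position)
n=5: L (sole option 4(W) is W)
n=6: W (go to 2, an L position)
n=7: L (sole option 6(W) is W)
n=8: W (go to 7, an L position)
n=9: L (options 3(W), 6(W), 8(W) are all W)
n=10: W (go to 5, an L position)
n=11: L (sole option 10(W) is W)
n=12: W (go to 9, an L position)
n=13: L (sole option 12(W) is W)
n=14: W (go to 7, an L position)
n=15: W (go to 5, an L position)
n=16: L (options 8(W), 12(W), 14(W), 15(W) are all W)
n=17: W (go to 16, an L position)
n=18: W (go to 9, an L position)
n=19: L (sole option 18(W) is W)
n=20: W (go to 16, an L position)
n=21: W (go to 7, an L position)
n=22: W (go to 11, an L position)
n=23: L (sole option 22(W) is W)
n=24: W (go to 16, an L position)
n=25: L (options 20(W), 24(W) are all W)
n=26: W (go to 13, an L position)
n=27: W (go to 9, an L position)
n=28: L (options 14(W), 21(W), 24(W), 26(W), 27(W) are all W)
L entries with 0 ≤ n ≤ 28: n = 0, 2, 5, 7, 9, 11, 13, 16, 19, 23, 25, 28; that makes 12.

12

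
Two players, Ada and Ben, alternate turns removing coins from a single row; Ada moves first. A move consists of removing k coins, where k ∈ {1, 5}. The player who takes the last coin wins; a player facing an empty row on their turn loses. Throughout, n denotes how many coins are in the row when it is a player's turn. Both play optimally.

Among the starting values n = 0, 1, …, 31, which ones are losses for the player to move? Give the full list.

Work bottom-up. With no move the player to move loses. Otherwise the position is W if at least one move leads to an L position for the opponent, and L if every move leads to a W.
n=0: no move → L
n=1: W (go to 0, an L position)
n=2: L (sole option 1(W) is W)
n=3: W (go to 2, an L position)
n=4: L (sole option 3(W) is W)
n=5: W (go to 4, an L position)
n=6: L (options 5(W), 1(W) are all W)
n=7: W (go to 6, an L position)
n=8: L (options 7(W), 3(W) are all W)
n=9: W (go to 8, an L position)
n=10: L (options 9(W), 5(W) are all W)
n=11: W (go to 10, an L position)
n=12: L (options 11(W), 7(W) are all W)
n=13: W (go to 12, an L position)
n=14: L (options 13(W), 9(W) are all W)
n=15: W (go to 14, an L position)
n=16: L (options 15(W), 11(W) are all W)
n=17: W (go to 16, an L position)
n=18: L (options 17(W), 13(W) are all W)
n=19: W (go to 18, an L position)
n=20: L (options 19(W), 15(W) are all W)
n=21: W (go to 20, an L position)
n=22: L (options 21(W), 17(W) are all W)
n=23: W (go to 22, an L position)
n=24: L (options 23(W), 19(W) are all W)
n=25: W (go to 24, an L position)
n=26: L (options 25(W), 21(W) are all W)
n=27: W (go to 26, an L position)
n=28: L (options 27(W), 23(W) are all W)
n=29: W (go to 28, an L position)
n=30: L (options 29(W), 25(W) are all W)
n=31: W (go to 30, an L position)
The losing starting values of n are exactly the entries labelled L in this table (16 of them).

0, 2, 4, 6, 8, 10, 12, 14, 16, 18, 20, 22, 24, 26, 28, 30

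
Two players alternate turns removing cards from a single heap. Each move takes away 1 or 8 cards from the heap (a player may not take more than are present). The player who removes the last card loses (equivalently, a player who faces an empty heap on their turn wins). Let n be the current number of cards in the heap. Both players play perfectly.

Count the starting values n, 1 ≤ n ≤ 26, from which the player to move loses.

Label each position W (a win for the player to move) or L (a loss). A position with no legal move is W; any other position is W exactly when some move reaches an L, and L when every move reaches a W.
n=0: no move; the opponent has just taken the last card and therefore loses → W
n=1: →0(W) only, which is W, so L
n=2: →1(L), so W
n=3: →2(W) only, which is W, so L
n=4: →3(L), so W
n=5: →4(W) only, which is W, so L
n=6: →5(L), so W
n=7: →6(W) only, which is W, so L
n=8: →7(L), so W
n=9: →1(L), so W
n=10: →9(W), 2(W) — all W, so L
n=11: →10(L), so W
n=12: →11(W), 4(W) — all W, so L
n=13: →12(L), so W
n=14: →13(W), 6(W) — all W, so L
n=15: →14(L), so W
n=16: →15(W), 8(W) — all W, so L
n=17: →16(L), so W
n=18: →10(L), so W
n=19: →18(W), 11(W) — all W, so L
n=20: →19(L), so W
n=21: →20(W), 13(W) — all W, so L
n=22: →21(L), so W
n=23: →22(W), 15(W) — all W, so L
n=24: →23(L), so W
n=25: →24(W), 17(W) — all W, so L
n=26: →25(L), so W
L entries with 1 ≤ n ≤ 26 (the range starts at n=1): n = 1, 3, 5, 7, 10, 12, 14, 16, 19, 21, 23, 25; that makes 12.

12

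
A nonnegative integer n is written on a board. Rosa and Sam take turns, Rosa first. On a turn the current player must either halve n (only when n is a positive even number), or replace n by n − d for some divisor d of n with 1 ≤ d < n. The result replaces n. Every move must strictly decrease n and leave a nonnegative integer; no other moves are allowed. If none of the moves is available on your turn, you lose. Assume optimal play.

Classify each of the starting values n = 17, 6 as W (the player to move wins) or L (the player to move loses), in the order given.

17: L, 6: W

Positions with no move are L. A position that does have a move is losing for the player to move precisely when every available move leads to a winning position for the opponent. Fill in the labels:
n=0: no move → L
n=1: no move → L
n=2: →1(L), so W
n=3: →2(W) only, which is W, so L
n=4: →3(L), so W
n=5: →4(W) only, which is W, so L
n=6: →3(L), so W
n=7: →6(W) only, which is W, so L
n=8: →7(L), so W
n=9: →6(W), 8(W) — all W, so L
n=10: →5(L), so W
n=11: →10(W) only, which is W, so L
n=12: →9(L), so W
n=13: →12(W) only, which is W, so L
n=14: →7(L), so W
n=15: →10(W), 12(W), 14(W) — all W, so L
n=16: →15(L), so W
n=17: →16(W) only, which is W, so L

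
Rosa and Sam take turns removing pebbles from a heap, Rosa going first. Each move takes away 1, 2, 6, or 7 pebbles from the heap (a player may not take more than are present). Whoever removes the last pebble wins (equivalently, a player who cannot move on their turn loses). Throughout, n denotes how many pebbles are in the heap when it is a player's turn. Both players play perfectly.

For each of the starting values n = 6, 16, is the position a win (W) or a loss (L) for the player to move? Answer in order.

6: W, 16: L

Work bottom-up. With no move the player to move loses. Otherwise the position is W if at least one move leads to an L position for the opponent, and L if every move leads to a W.
n=0: no move → L
n=1: W (go to 0, an L position)
n=2: W (go to 0, an L position)
n=3: L (options 2(W), 1(W) are all W)
n=4: W (go to 3, an L position)
n=5: W (go to 3, an L position)
n=6: W (go to 0, an L position)
n=7: W (go to 0, an L position)
n=8: L (options 7(W), 6(W), 2(W), 1(W) are all W)
n=9: W (go to 8, an L position)
n=10: W (go to 8, an L position)
n=11: L (options 10(W), 9(W), 5(W), 4(W) are all W)
n=12: W (go to 11, an L position)
n=13: W (go to 11, an L position)
n=14: W (go to 8, an L position)
n=15: W (go to 8, an L position)
n=16: L (options 15(W), 14(W), 10(W), 9(W) are all W)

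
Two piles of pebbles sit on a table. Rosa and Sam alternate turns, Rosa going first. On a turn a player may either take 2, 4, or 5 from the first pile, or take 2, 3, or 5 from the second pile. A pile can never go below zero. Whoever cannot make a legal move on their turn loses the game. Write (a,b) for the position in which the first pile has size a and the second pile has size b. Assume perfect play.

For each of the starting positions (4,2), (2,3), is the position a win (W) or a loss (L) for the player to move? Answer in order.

Label each position W (a win for the player to move) or L (a loss). A position with no legal move is L; any other position is W exactly when some move reaches an L, and L when every move reaches a W.
No move ever increases a pile, so every position that can arise here has a ≤ 4 and b ≤ 3; it is enough to label the cells with 0 ≤ a ≤ 4 and 0 ≤ b ≤ 3.
Every move lowers a or b (never raises either), so fill the grid row by row in increasing a, and left to right within a row: each cell's successors are then already labelled.
      b=0  b=1  b=2  b=3
a=0:    L    L    W    W
a=1:    L    L    W    W
a=2:    W    W    L    L
a=3:    W    W    L    L
a=4:    W    W    W    W
Cells with no legal move (terminal, hence L): (0,0), (0,1), (1,0), (1,1).
The remaining L cells, each justified by listing all of its moves:
(2,2): only reaches (0,2)(W), (2,0)(W), all W → L
(2,3): only reaches (0,3)(W), (2,1)(W), (2,0)(W), all W → L
(3,2): only reaches (1,2)(W), (3,0)(W), all W → L
(3,3): only reaches (1,3)(W), (3,1)(W), (3,0)(W), all W → L
Every other cell has at least one move into one of the L cells above, so it is W.
(4,2): the move to (2,2) reaches an L cell, so W
(2,3): one of the L cells justified above, so L

(4,2): W, (2,3): L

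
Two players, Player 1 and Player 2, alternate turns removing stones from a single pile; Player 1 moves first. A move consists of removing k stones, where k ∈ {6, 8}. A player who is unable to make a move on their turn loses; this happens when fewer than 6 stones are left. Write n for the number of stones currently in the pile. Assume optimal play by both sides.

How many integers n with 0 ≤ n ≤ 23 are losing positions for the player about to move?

Build the W/L table. Terminal = L. A non-terminal position is W if it has a move to some L; otherwise it is L.
n=0: no move → L
n=1: no move → L
n=2: no move → L
n=3: no move → L
n=4: no move → L
n=5: no move → L
n=6: →0(L), so W
n=7: →1(L), so W
n=8: →2(L), so W
n=9: →3(L), so W
n=10: →4(L), so W
n=11: →5(L), so W
n=12: →4(L), so W
n=13: →5(L), so W
n=14: →8(W), 6(W) — all W, so L
n=15: →9(W), 7(W) — all W, so L
n=16: →10(W), 8(W) — all W, so L
n=17: →11(W), 9(W) — all W, so L
n=18: →12(W), 10(W) — all W, so L
n=19: →13(W), 11(W) — all W, so L
n=20: →14(L), so W
n=21: →15(L), so W
n=22: →16(L), so W
n=23: →17(L), so W
L entries with 0 ≤ n ≤ 23: n = 0, 1, 2, 3, 4, 5, 14, 15, 16, 17, 18, 19; that makes 12.

12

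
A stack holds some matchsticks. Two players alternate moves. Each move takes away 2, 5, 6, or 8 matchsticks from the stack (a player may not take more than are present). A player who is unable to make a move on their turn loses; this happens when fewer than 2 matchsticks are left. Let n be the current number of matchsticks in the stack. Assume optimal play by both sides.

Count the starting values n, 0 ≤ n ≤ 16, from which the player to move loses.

Positions with no move are L. A position that does have a move is losing for the player to move precisely when every available move leads to a winning position for the opponent. Fill in the labels:
n=0: no move → L
n=1: no move → L
n=2: reaches L-position 0 → W
n=3: reaches L-position 1 → W
n=4: only reaches 2(W), which is W → L
n=5: reaches L-position 0 → W
n=6: reaches L-position 4 → W
n=7: reaches L-position 1 → W
n=8: reaches L-position 0 → W
n=9: reaches L-position 4 → W
n=10: reaches L-position 4 → W
n=11: only reaches 9(W), 6(W), 5(W), 3(W), all W → L
n=12: reaches L-position 4 → W
n=13: reaches L-position 11 → W
n=14: only reaches 12(W), 9(W), 8(W), 6(W), all W → L
n=15: only reaches 13(W), 10(W), 9(W), 7(W), all W → L
n=16: reaches L-position 14 → W
L entries with 0 ≤ n ≤ 16: n = 0, 1, 4, 11, 14, 15; that makes 6.

6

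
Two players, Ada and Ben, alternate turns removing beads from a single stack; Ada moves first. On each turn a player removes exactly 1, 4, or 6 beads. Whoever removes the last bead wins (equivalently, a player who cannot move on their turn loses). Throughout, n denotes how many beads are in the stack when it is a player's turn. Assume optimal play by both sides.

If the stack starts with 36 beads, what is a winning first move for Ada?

Remove 1, leaving 35.

Positions with no move are L. A position that does have a move is losing for the player to move precisely when every available move leads to a winning position for the opponent. Fill in the labels:
n=0: no move → L
n=1: W (go to 0, an L position)
n=2: L (sole option 1(W) is W)
n=3: W (go to 2, an L position)
n=4: W (go to 0, an L position)
n=5: L (options 4(W), 1(W) are all W)
n=6: W (go to 5, an L position)
n=7: L (options 6(W), 3(W), 1(W) are all W)
n=8: W (go to 7, an L position)
n=9: W (go to 5, an L position)
n=10: L (options 9(W), 6(W), 4(W) are all W)
n=11: W (go to 10, an L position)
n=12: L (options 11(W), 8(W), 6(W) are all W)
n=13: W (go to 12, an L position)
n=14: W (go to 10, an L position)
n=15: L (options 14(W), 11(W), 9(W) are all W)
n=16: W (go to 15, an L position)
n=17: L (options 16(W), 13(W), 11(W) are all W)
n=18: W (go to 17, an L position)
n=19: W (go to 15, an L position)
n=20: L (options 19(W), 16(W), 14(W) are all W)
n=21: W (go to 20, an L position)
n=22: L (options 21(W), 18(W), 16(W) are all W)
n=23: W (go to 22, an L position)
n=24: W (go to 20, an L position)
n=25: L (options 24(W), 21(W), 19(W) are all W)
n=26: W (go to 25, an L position)
n=27: L (options 26(W), 23(W), 21(W) are all W)
n=28: W (go to 27, an L position)
n=29: W (go to 25, an L position)
n=30: L (options 29(W), 26(W), 24(W) are all W)
n=31: W (go to 30, an L position)
n=32: L (options 31(W), 28(W), 26(W) are all W)
n=33: W (go to 32, an L position)
n=34: W (go to 30, an L position)
n=35: L (options 34(W), 31(W), 29(W) are all W)
n=36: W (go to 35, an L position)
From 36, the L positions reachable in one move are: 35, 32, 30. Any move reaching one of these is winning.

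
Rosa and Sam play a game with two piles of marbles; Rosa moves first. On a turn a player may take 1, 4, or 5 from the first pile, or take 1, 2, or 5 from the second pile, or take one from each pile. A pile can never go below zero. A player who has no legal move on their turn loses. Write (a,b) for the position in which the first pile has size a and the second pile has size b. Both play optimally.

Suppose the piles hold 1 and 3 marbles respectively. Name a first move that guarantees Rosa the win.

Build the W/L table. Terminal = L. A non-terminal position is W if it has a move to some L; otherwise it is L.
No move ever increases a pile, so every position that can arise here has a ≤ 1 and b ≤ 3; it is enough to label the cells with 0 ≤ a ≤ 1 and 0 ≤ b ≤ 3.
Every move lowers a or b (never raises either), so fill the grid row by row in increasing a, and left to right within a row: each cell's successors are then already labelled.
      b=0  b=1  b=2  b=3
a=0:    L    W    W    L
a=1:    W    W    L    W
Cells with no legal move (terminal, hence L): (0,0).
The remaining L cells, each justified by listing all of its moves:
(0,3): →(0,2)(W), (0,1)(W) — all W, so L
(1,2): →(0,2)(W), (1,1)(W), (1,0)(W), (0,1)(W) — all W, so L
Every other cell has at least one move into one of the L cells above, so it is W.
From (1,3), the L positions reachable in one move are: (0,3), (1,2). Any move reaching one of these is winning.

Move to (0,3).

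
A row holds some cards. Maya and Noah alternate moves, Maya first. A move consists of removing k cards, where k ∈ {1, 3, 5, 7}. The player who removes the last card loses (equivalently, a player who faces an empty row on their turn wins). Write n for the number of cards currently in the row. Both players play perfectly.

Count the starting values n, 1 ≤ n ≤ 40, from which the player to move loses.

20

Build the W/L table. Terminal = W. A non-terminal position is W if it has a move to some L; otherwise it is L.
n=0: no move; the opponent has just taken the last card and therefore loses → W
n=1: only reaches 0(W), which is W → L
n=2: reaches L-position 1 → W
n=3: only reaches 2(W), 0(W), all W → L
n=4: reaches L-position 3 → W
n=5: only reaches 4(W), 2(W), 0(W), all W → L
n=6: reaches L-position 5 → W
n=7: only reaches 6(W), 4(W), 2(W), 0(W), all W → L
n=8: reaches L-position 7 → W
n=9: only reaches 8(W), 6(W), 4(W), 2(W), all W → L
n=10: reaches L-position 9 → W
n=11: only reaches 10(W), 8(W), 6(W), 4(W), all W → L
n=12: reaches L-position 11 → W
n=13: only reaches 12(W), 10(W), 8(W), 6(W), all W → L
n=14: reaches L-position 13 → W
n=15: only reaches 14(W), 12(W), 10(W), 8(W), all W → L
n=16: reaches L-position 15 → W
n=17: only reaches 16(W), 14(W), 12(W), 10(W), all W → L
n=18: reaches L-position 17 → W
n=19: only reaches 18(W), 16(W), 14(W), 12(W), all W → L
n=20: reaches L-position 19 → W
n=21: only reaches 20(W), 18(W), 16(W), 14(W), all W → L
n=22: reaches L-position 21 → W
n=23: only reaches 22(W), 20(W), 18(W), 16(W), all W → L
n=24: reaches L-position 23 → W
n=25: only reaches 24(W), 22(W), 20(W), 18(W), all W → L
n=26: reaches L-position 25 → W
n=27: only reaches 26(W), 24(W), 22(W), 20(W), all W → L
n=28: reaches L-position 27 → W
n=29: only reaches 28(W), 26(W), 24(W), 22(W), all W → L
n=30: reaches L-position 29 → W
n=31: only reaches 30(W), 28(W), 26(W), 24(W), all W → L
n=32: reaches L-position 31 → W
n=33: only reaches 32(W), 30(W), 28(W), 26(W), all W → L
n=34: reaches L-position 33 → W
n=35: only reaches 34(W), 32(W), 30(W), 28(W), all W → L
n=36: reaches L-position 35 → W
n=37: only reaches 36(W), 34(W), 32(W), 30(W), all W → L
n=38: reaches L-position 37 → W
n=39: only reaches 38(W), 36(W), 34(W), 32(W), all W → L
n=40: reaches L-position 39 → W
L entries with 1 ≤ n ≤ 40 (the range starts at n=1): n = 1, 3, 5, 7, 9, 11, 13, 15, 17, 19, 21, 23, 25, 27, 29, 31, 33, 35, 37, 39; that makes 20.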